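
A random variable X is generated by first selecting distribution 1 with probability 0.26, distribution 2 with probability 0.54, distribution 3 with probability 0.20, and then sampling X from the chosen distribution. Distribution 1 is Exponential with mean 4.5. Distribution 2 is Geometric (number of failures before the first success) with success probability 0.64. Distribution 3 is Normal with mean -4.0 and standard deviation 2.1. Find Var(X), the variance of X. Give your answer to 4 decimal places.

14.8035

Per component, 1: μ=4.5, E[X²]=40.5; 2: μ=0.5625, E[X²]=1.19531; 3: μ=-4, E[X²]=20.41.
E[X] = 0.26·4.5 + 0.54·0.5625 + 0.2·-4 = 0.67375.
E[X²] = 0.26·40.5 + 0.54·1.19531 + 0.2·20.41 = 15.2575.
Var(X) = E[X²] − (E[X])² = 15.2575 − 0.453939 = 14.8035.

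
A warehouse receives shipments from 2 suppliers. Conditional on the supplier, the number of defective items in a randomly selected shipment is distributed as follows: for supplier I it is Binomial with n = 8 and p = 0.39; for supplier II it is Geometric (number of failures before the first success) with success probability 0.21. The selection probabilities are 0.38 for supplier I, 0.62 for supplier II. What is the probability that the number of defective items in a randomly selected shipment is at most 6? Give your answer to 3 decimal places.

0.878

Conditional on each supplier, P(X ≤ 6): I: 0.992768; II: 0.807961.
By total probability, P(X ≤ 6) = 0.38·0.992768 + 0.62·0.807961 = 0.878188.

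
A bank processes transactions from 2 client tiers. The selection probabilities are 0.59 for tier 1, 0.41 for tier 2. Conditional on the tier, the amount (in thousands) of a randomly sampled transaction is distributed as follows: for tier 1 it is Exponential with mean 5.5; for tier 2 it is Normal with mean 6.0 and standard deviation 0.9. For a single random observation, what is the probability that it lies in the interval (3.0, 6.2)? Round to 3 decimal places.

0.392

Conditional on each tier, P(3.0 < X < 6.2): 1: 0.255663; 2: 0.5875.
By total probability, P(3.0 < X < 6.2) = 0.59·0.255663 + 0.41·0.5875 = 0.391716.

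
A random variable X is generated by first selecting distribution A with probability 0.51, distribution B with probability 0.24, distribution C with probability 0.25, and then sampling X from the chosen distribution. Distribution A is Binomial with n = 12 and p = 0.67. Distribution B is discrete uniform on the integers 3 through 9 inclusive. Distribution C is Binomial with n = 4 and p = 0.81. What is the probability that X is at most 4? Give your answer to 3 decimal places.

Conditional on each component, P(X ≤ 4): A: 0.0175957; B: 0.285714; C: 1.
By total probability, P(X ≤ 4) = 0.51·0.0175957 + 0.24·0.285714 + 0.25·1 = 0.327545.

0.328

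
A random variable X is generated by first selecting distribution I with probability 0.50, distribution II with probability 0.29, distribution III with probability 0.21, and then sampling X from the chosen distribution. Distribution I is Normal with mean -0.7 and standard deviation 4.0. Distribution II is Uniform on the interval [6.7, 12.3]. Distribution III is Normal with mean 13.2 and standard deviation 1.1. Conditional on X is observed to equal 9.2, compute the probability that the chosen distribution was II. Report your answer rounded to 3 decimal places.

0.955

Likelihoods f(9.2 | ·): I: 0.00466324; II: 0.178571; III: 0.000487696.
Posterior ∝ prior × likelihood. Numerator for II: 0.29·0.178571 = 0.0517857.
Normalizing constant: 0.5·0.00466324 + 0.29·0.178571 + 0.21·0.000487696 = 0.0542197.
P(II | observation) = 0.0517857 / 0.0542197 = 0.955108.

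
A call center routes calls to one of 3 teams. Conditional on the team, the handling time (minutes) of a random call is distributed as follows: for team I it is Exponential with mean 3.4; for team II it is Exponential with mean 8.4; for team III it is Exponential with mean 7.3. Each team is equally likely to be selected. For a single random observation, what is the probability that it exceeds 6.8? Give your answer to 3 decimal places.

0.325

Conditional on each team, P(X > 6.8): I: 0.135335; II: 0.44507; III: 0.39396.
By total probability, P(X > 6.8) = 0.333333·0.135335 + 0.333333·0.44507 + 0.333333·0.39396 = 0.324788.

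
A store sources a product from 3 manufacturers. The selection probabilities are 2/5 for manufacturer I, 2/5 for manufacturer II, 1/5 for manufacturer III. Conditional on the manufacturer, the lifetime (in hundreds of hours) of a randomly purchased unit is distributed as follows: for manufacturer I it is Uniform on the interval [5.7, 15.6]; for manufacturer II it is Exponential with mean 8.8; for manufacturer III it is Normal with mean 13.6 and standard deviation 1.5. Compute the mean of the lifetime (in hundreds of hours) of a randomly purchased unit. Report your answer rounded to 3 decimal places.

10.500

Component means — I: 10.65; II: 8.8; III: 13.6.
E[X] = 0.4·10.65 + 0.4·8.8 + 0.2·13.6 = 10.5.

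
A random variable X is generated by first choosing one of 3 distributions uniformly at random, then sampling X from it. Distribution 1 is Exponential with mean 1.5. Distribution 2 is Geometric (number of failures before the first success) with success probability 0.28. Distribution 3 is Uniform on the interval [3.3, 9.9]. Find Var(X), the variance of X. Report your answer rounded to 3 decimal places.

9.842

Per component, 1: μ=1.5, E[X²]=4.5; 2: μ=2.57143, E[X²]=15.7959; 3: μ=6.6, E[X²]=47.19.
E[X] = 0.333333·1.5 + 0.333333·2.57143 + 0.333333·6.6 = 3.55714.
E[X²] = 0.333333·4.5 + 0.333333·15.7959 + 0.333333·47.19 = 22.4953.
Var(X) = E[X²] − (E[X])² = 22.4953 − 12.6533 = 9.84204.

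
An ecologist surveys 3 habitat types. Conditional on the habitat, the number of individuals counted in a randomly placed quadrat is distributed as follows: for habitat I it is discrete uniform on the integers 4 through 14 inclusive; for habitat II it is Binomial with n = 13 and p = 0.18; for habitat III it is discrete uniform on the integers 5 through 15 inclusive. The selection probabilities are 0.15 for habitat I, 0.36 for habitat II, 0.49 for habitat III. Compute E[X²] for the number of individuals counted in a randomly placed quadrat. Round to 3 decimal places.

70.212

For each component E[X²] = Var + (mean)², giving I: 91; II: 7.3944; III: 110.
Overall E[X²] = 0.15·91 + 0.36·7.3944 + 0.49·110 = 70.212.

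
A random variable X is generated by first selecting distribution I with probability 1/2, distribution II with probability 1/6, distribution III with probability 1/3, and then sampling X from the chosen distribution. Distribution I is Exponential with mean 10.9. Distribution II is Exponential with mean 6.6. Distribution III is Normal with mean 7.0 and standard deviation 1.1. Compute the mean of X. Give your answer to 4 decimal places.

8.8833

Component means — I: 10.9; II: 6.6; III: 7.
E[X] = 0.5·10.9 + 0.166667·6.6 + 0.333333·7 = 8.88333.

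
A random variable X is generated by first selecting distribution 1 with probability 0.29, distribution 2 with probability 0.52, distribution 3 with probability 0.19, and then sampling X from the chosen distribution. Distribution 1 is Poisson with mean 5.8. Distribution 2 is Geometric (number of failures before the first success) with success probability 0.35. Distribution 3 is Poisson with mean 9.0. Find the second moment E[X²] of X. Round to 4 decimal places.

For each component E[X²] = Var + (mean)², giving 1: 39.44; 2: 8.7551; 3: 90.
Overall E[X²] = 0.29·39.44 + 0.52·8.7551 + 0.19·90 = 33.0903.

33.0903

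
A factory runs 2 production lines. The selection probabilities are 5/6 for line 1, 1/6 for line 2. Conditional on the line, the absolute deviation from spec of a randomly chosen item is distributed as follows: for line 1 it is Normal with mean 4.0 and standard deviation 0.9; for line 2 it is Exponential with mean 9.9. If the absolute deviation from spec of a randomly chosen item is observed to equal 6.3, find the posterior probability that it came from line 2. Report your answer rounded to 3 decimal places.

Likelihoods f(6.3 | ·): 1: 0.0169242; 2: 0.0534559.
Posterior ∝ prior × likelihood. Numerator for 2: 0.166667·0.0534559 = 0.00890932.
Normalizing constant: 0.833333·0.0169242 + 0.166667·0.0534559 = 0.0230128.
P(2 | observation) = 0.00890932 / 0.0230128 = 0.387146.

0.387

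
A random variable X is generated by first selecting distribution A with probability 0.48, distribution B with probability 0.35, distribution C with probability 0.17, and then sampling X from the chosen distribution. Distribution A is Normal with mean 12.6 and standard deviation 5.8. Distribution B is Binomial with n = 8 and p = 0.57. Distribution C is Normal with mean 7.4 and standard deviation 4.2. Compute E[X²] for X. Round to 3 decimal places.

112.624

For each component E[X²] = Var + (mean)², giving A: 192.4; B: 22.7544; C: 72.4.
Overall E[X²] = 0.48·192.4 + 0.35·22.7544 + 0.17·72.4 = 112.624.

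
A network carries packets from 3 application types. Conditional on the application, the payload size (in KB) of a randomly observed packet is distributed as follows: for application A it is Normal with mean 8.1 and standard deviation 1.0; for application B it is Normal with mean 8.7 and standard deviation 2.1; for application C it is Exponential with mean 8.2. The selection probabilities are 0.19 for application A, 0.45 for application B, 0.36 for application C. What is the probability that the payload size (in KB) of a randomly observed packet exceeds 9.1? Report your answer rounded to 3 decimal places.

Conditional on each application, P(X > 9.1): A: 0.158655; B: 0.424468; C: 0.329639.
By total probability, P(X > 9.1) = 0.19·0.158655 + 0.45·0.424468 + 0.36·0.329639 = 0.339825.

0.340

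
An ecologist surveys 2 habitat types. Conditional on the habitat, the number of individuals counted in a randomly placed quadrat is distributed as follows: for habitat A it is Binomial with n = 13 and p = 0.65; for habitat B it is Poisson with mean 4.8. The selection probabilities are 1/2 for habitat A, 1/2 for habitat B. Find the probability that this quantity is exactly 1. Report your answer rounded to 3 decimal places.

Conditional on each habitat, P(X = 1): A: 2.85544e-05; B: 0.0395028.
By total probability, P(X = 1) = 0.5·2.85544e-05 + 0.5·0.0395028 = 0.0197657.

0.020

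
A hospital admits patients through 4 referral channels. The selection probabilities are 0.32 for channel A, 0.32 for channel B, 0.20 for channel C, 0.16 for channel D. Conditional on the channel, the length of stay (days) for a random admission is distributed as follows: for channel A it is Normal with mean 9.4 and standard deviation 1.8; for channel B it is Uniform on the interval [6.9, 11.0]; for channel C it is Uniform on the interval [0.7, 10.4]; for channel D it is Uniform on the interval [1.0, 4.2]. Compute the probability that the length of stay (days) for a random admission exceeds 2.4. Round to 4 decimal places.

0.8949

Conditional on each channel, P(X > 2.4): A: 0.99995; B: 1; C: 0.824742; D: 0.5625.
By total probability, P(X > 2.4) = 0.32·0.99995 + 0.32·1 + 0.2·0.824742 + 0.16·0.5625 = 0.894932.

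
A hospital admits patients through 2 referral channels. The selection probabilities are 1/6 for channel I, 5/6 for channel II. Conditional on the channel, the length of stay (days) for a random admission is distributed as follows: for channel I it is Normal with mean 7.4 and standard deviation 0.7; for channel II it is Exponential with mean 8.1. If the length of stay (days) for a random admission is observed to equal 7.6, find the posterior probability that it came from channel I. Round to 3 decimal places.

0.694

Likelihoods f(7.6 | ·): I: 0.547124; II: 0.0483091.
Posterior ∝ prior × likelihood. Numerator for I: 0.166667·0.547124 = 0.0911873.
Normalizing constant: 0.166667·0.547124 + 0.833333·0.0483091 = 0.131445.
P(I | observation) = 0.0911873 / 0.131445 = 0.69373.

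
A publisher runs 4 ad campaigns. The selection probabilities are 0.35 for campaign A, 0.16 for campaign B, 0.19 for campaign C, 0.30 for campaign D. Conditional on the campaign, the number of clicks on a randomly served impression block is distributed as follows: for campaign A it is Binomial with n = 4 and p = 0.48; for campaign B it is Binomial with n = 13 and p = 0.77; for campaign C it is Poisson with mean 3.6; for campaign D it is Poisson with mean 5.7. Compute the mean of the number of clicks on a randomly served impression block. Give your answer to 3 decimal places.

Component means — A: 1.92; B: 10.01; C: 3.6; D: 5.7.
E[X] = 0.35·1.92 + 0.16·10.01 + 0.19·3.6 + 0.3·5.7 = 4.6676.

4.668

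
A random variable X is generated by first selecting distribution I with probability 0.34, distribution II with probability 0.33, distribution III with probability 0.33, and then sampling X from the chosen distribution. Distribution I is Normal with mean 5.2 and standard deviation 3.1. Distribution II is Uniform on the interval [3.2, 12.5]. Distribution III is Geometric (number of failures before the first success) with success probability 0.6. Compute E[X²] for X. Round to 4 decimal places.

For each component E[X²] = Var + (mean)², giving I: 36.65; II: 68.83; III: 1.55556.
Overall E[X²] = 0.34·36.65 + 0.33·68.83 + 0.33·1.55556 = 35.6882.

35.6882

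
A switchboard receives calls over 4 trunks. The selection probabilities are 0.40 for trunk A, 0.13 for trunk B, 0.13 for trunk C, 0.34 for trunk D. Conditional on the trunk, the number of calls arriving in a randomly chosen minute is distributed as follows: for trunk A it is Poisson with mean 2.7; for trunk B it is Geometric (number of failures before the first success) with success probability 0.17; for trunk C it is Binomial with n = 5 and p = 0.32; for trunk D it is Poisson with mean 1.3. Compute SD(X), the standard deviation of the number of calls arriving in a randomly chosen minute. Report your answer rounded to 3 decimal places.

2.594

Per component, A: μ=2.7, E[X²]=9.99; B: μ=4.88235, E[X²]=52.5571; C: μ=1.6, E[X²]=3.648; D: μ=1.3, E[X²]=2.99.
E[X] = 0.4·2.7 + 0.13·4.88235 + 0.13·1.6 + 0.34·1.3 = 2.36471.
E[X²] = 0.4·9.99 + 0.13·52.5571 + 0.13·3.648 + 0.34·2.99 = 12.3193.
Var(X) = E[X²] − (E[X])² = 12.3193 − 5.59183 = 6.72743.
SD(X) = √6.72743 = 2.59373.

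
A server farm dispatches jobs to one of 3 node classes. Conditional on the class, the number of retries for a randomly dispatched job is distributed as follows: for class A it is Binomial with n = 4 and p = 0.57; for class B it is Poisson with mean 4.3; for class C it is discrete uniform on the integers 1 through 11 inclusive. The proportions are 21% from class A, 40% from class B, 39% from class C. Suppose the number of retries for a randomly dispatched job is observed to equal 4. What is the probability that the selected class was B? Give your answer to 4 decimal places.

Likelihoods P(X=4 | ·): A: 0.10556; B: 0.193284; C: 0.0909091.
Posterior ∝ prior × likelihood. Numerator for B: 0.4·0.193284 = 0.0773137.
Normalizing constant: 0.21·0.10556 + 0.4·0.193284 + 0.39·0.0909091 = 0.134936.
P(B | observation) = 0.0773137 / 0.134936 = 0.572966.

0.5730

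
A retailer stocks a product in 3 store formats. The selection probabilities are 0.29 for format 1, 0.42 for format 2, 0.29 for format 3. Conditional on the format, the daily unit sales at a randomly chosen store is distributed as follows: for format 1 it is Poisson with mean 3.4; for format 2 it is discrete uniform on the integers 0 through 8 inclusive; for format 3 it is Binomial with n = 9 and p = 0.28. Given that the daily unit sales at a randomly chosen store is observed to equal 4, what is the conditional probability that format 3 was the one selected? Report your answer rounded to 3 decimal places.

0.302

Likelihoods P(X=4 | ·): 1: 0.185825; 2: 0.111111; 3: 0.149853.
Posterior ∝ prior × likelihood. Numerator for 3: 0.29·0.149853 = 0.0434573.
Normalizing constant: 0.29·0.185825 + 0.42·0.111111 + 0.29·0.149853 = 0.144013.
P(3 | observation) = 0.0434573 / 0.144013 = 0.30176.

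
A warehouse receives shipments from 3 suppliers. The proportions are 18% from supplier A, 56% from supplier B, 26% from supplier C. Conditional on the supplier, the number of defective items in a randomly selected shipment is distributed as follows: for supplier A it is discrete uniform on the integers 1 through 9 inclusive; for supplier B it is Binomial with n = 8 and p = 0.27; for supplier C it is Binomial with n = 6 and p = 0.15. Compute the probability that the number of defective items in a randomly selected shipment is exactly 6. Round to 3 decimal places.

Conditional on each supplier, P(X = 6): A: 0.111111; B: 0.00578078; C: 1.13906e-05.
By total probability, P(X = 6) = 0.18·0.111111 + 0.56·0.00578078 + 0.26·1.13906e-05 = 0.0232402.

0.023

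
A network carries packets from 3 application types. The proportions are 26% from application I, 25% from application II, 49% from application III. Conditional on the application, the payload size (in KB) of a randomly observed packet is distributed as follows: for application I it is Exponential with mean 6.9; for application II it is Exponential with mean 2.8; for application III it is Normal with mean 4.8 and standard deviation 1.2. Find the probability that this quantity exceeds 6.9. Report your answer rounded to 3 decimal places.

0.137

Conditional on each application, P(X > 6.9): I: 0.367879; II: 0.0850696; III: 0.0400592.
By total probability, P(X > 6.9) = 0.26·0.367879 + 0.25·0.0850696 + 0.49·0.0400592 = 0.136545.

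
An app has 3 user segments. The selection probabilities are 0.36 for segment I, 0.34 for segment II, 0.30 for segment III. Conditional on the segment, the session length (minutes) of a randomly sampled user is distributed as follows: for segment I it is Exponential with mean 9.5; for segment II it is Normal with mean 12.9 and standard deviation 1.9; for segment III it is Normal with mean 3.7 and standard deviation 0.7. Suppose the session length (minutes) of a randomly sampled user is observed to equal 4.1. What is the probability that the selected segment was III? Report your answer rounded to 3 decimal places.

Likelihoods f(4.1 | ·): I: 0.0683666; II: 4.61336e-06; III: 0.484068.
Posterior ∝ prior × likelihood. Numerator for III: 0.3·0.484068 = 0.145221.
Normalizing constant: 0.36·0.0683666 + 0.34·4.61336e-06 + 0.3·0.484068 = 0.169834.
P(III | observation) = 0.145221 / 0.169834 = 0.855073.

0.855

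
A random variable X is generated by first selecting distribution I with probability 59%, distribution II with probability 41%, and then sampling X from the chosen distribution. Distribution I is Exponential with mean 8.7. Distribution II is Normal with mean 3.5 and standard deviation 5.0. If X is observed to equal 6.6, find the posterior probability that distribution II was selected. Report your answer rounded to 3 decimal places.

0.459

Likelihoods f(6.6 | ·): I: 0.053829; II: 0.0658368.
Posterior ∝ prior × likelihood. Numerator for II: 0.41·0.0658368 = 0.0269931.
Normalizing constant: 0.59·0.053829 + 0.41·0.0658368 = 0.0587522.
P(II | observation) = 0.0269931 / 0.0587522 = 0.45944.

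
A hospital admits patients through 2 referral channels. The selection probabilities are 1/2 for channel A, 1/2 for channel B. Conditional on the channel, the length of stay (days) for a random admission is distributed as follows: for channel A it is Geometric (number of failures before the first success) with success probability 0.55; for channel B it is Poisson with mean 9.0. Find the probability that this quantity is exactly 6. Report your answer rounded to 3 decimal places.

0.048

Conditional on each channel, P(X = 6): A: 0.00456707; B: 0.0910903.
By total probability, P(X = 6) = 0.5·0.00456707 + 0.5·0.0910903 = 0.0478287.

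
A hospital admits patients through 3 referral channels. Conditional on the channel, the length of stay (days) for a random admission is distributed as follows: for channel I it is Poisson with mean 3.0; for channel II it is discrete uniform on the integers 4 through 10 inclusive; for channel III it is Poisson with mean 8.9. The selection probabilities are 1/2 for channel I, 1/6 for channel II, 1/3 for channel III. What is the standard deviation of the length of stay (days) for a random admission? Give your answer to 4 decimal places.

Per component, I: μ=3, E[X²]=12; II: μ=7, E[X²]=53; III: μ=8.9, E[X²]=88.11.
E[X] = 0.5·3 + 0.166667·7 + 0.333333·8.9 = 5.63333.
E[X²] = 0.5·12 + 0.166667·53 + 0.333333·88.11 = 44.2033.
Var(X) = E[X²] − (E[X])² = 44.2033 − 31.7344 = 12.4689.
SD(X) = √12.4689 = 3.53113.

3.5311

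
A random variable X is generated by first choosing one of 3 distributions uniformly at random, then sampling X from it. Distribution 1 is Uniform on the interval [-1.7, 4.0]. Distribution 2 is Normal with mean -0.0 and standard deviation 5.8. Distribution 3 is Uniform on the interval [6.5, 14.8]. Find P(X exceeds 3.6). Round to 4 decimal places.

Conditional on each component, P(X > 3.6): 1: 0.0701754; 2: 0.267402; 3: 1.
By total probability, P(X > 3.6) = 0.333333·0.0701754 + 0.333333·0.267402 + 0.333333·1 = 0.445859.

0.4459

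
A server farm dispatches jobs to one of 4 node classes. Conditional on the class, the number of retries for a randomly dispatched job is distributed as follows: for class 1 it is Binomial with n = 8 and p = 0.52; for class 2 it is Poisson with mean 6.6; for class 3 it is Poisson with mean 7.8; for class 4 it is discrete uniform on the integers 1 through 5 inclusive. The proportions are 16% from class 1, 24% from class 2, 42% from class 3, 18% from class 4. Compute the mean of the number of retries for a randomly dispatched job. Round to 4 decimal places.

6.0656

Component means — 1: 4.16; 2: 6.6; 3: 7.8; 4: 3.
E[X] = 0.16·4.16 + 0.24·6.6 + 0.42·7.8 + 0.18·3 = 6.0656.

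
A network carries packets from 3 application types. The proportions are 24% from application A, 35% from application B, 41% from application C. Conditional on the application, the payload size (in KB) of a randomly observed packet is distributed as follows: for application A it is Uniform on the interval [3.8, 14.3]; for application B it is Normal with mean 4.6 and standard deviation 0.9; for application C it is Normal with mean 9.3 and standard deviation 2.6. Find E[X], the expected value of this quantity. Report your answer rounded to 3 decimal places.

7.595

Component means — A: 9.05; B: 4.6; C: 9.3.
E[X] = 0.24·9.05 + 0.35·4.6 + 0.41·9.3 = 7.595.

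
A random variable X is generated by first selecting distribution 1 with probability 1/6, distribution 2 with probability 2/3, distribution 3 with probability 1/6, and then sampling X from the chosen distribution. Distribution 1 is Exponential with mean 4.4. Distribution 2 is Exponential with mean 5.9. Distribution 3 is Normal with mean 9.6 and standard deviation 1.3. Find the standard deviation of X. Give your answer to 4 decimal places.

Per component, 1: μ=4.4, E[X²]=38.72; 2: μ=5.9, E[X²]=69.62; 3: μ=9.6, E[X²]=93.85.
E[X] = 0.166667·4.4 + 0.666667·5.9 + 0.166667·9.6 = 6.26667.
E[X²] = 0.166667·38.72 + 0.666667·69.62 + 0.166667·93.85 = 68.5083.
Var(X) = E[X²] − (E[X])² = 68.5083 − 39.2711 = 29.2372.
SD(X) = √29.2372 = 5.40715.

5.4071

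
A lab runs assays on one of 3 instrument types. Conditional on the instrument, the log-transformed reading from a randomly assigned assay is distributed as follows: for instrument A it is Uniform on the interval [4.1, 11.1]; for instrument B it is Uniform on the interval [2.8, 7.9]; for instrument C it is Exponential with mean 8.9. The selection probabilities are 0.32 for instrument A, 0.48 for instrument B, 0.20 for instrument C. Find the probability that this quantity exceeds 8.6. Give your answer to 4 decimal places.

0.1904

Conditional on each instrument, P(X > 8.6): A: 0.357143; B: 0; C: 0.380491.
By total probability, P(X > 8.6) = 0.32·0.357143 + 0.48·0 + 0.2·0.380491 = 0.190384.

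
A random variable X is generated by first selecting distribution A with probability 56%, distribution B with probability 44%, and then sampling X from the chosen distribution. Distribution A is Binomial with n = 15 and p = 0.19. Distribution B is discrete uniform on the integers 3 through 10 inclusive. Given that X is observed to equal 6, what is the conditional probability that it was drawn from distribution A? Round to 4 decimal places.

Likelihoods P(X=6 | ·): A: 0.035342; B: 0.125.
Posterior ∝ prior × likelihood. Numerator for A: 0.56·0.035342 = 0.0197915.
Normalizing constant: 0.56·0.035342 + 0.44·0.125 = 0.0747915.
P(A | observation) = 0.0197915 / 0.0747915 = 0.264622.

0.2646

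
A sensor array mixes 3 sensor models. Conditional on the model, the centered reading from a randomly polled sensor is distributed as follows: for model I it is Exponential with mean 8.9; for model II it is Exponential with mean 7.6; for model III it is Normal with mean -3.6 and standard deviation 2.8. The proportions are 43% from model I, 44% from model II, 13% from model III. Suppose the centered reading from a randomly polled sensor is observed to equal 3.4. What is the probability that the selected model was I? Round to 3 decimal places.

Likelihoods f(3.4 | ·): I: 0.0766831; II: 0.0841195; III: 0.00626011.
Posterior ∝ prior × likelihood. Numerator for I: 0.43·0.0766831 = 0.0329737.
Normalizing constant: 0.43·0.0766831 + 0.44·0.0841195 + 0.13·0.00626011 = 0.0708001.
P(I | observation) = 0.0329737 / 0.0708001 = 0.46573.

0.466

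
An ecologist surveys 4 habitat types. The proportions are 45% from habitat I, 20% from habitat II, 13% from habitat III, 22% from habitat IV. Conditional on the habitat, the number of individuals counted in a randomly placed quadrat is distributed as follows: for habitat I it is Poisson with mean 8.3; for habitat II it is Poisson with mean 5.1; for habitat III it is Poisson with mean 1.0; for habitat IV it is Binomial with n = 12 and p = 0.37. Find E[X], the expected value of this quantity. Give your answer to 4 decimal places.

Component means — I: 8.3; II: 5.1; III: 1; IV: 4.44.
E[X] = 0.45·8.3 + 0.2·5.1 + 0.13·1 + 0.22·4.44 = 5.8618.

5.8618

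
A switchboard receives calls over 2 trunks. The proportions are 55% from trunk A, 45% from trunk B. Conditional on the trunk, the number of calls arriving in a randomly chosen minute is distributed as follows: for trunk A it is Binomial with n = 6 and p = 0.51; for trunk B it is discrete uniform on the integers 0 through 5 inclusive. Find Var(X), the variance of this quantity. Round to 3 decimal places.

2.215

Per component, A: μ=3.06, E[X²]=10.863; B: μ=2.5, E[X²]=9.16667.
E[X] = 0.55·3.06 + 0.45·2.5 = 2.808.
E[X²] = 0.55·10.863 + 0.45·9.16667 = 10.0997.
Var(X) = E[X²] − (E[X])² = 10.0997 − 7.88486 = 2.21479.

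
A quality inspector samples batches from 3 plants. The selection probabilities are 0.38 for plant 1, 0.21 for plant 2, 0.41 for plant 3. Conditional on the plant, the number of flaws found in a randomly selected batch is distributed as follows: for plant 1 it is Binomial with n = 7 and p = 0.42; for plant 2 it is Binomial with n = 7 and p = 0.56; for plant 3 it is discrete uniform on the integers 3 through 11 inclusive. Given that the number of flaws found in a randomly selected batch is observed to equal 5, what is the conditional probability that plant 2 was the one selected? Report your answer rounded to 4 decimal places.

0.3683

Likelihoods P(X=5 | ·): 1: 0.0923255; 2: 0.223906; 3: 0.111111.
Posterior ∝ prior × likelihood. Numerator for 2: 0.21·0.223906 = 0.0470202.
Normalizing constant: 0.38·0.0923255 + 0.21·0.223906 + 0.41·0.111111 = 0.127659.
P(2 | observation) = 0.0470202 / 0.127659 = 0.368325.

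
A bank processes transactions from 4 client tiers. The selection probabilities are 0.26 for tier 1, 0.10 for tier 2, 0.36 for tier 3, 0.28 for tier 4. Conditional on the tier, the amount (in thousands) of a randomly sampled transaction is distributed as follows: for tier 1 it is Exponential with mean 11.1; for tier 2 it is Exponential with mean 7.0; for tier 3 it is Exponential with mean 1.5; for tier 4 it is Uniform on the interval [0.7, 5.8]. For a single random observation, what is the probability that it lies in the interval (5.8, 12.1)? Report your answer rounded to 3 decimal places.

0.100

Conditional on each tier, P(5.8 < X < 12.1): 1: 0.256837; 2: 0.259135; 3: 0.0206142; 4: 0.
By total probability, P(5.8 < X < 12.1) = 0.26·0.256837 + 0.1·0.259135 + 0.36·0.0206142 + 0.28·0 = 0.100112.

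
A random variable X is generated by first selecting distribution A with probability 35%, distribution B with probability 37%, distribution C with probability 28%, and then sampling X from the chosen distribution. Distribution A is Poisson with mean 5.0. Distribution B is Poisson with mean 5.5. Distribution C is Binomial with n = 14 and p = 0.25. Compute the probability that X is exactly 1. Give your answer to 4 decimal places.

Conditional on each component, P(X = 1): A: 0.0336897; B: 0.0224772; C: 0.0831504.
By total probability, P(X = 1) = 0.35·0.0336897 + 0.37·0.0224772 + 0.28·0.0831504 = 0.0433901.

0.0434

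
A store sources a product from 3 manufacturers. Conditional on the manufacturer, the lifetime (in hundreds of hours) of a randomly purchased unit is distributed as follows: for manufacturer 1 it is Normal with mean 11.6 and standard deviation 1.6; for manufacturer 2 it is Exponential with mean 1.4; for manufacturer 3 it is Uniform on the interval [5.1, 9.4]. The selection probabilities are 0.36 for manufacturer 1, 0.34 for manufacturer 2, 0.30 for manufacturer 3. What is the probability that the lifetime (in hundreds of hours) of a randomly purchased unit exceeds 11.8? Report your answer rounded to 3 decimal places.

0.162

Conditional on each manufacturer, P(X > 11.8): 1: 0.450262; 2: 0.000218533; 3: 0.
By total probability, P(X > 11.8) = 0.36·0.450262 + 0.34·0.000218533 + 0.3·0 = 0.162169.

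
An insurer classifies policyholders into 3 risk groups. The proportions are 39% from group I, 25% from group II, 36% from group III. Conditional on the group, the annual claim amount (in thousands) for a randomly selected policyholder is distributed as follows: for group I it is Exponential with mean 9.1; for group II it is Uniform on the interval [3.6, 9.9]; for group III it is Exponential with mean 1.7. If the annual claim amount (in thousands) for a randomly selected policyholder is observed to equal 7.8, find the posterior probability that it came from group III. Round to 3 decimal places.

Likelihoods f(7.8 | ·): I: 0.0466344; II: 0.15873; III: 0.00598282.
Posterior ∝ prior × likelihood. Numerator for III: 0.36·0.00598282 = 0.00215381.
Normalizing constant: 0.39·0.0466344 + 0.25·0.15873 + 0.36·0.00598282 = 0.0600238.
P(III | observation) = 0.00215381 / 0.0600238 = 0.0358827.

0.036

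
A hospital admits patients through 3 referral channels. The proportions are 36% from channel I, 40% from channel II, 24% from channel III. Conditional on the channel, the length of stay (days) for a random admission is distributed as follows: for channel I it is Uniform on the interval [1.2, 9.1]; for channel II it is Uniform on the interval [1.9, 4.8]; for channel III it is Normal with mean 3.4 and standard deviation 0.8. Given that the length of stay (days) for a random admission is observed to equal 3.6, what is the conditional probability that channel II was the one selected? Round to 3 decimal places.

0.461

Likelihoods f(3.6 | ·): I: 0.126582; II: 0.344828; III: 0.483335.
Posterior ∝ prior × likelihood. Numerator for II: 0.4·0.344828 = 0.137931.
Normalizing constant: 0.36·0.126582 + 0.4·0.344828 + 0.24·0.483335 = 0.299501.
P(II | observation) = 0.137931 / 0.299501 = 0.460536.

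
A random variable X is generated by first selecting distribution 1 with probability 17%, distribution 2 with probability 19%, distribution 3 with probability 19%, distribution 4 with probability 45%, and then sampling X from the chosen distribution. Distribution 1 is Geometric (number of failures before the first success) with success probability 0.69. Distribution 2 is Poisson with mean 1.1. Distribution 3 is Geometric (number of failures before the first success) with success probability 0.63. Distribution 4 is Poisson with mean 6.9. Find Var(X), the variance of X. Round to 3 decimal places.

Per component, 1: μ=0.449275, E[X²]=0.852972; 2: μ=1.1, E[X²]=2.31; 3: μ=0.587302, E[X²]=1.27715; 4: μ=6.9, E[X²]=54.51.
E[X] = 0.17·0.449275 + 0.19·1.1 + 0.19·0.587302 + 0.45·6.9 = 3.50196.
E[X²] = 0.17·0.852972 + 0.19·2.31 + 0.19·1.27715 + 0.45·54.51 = 25.3561.
Var(X) = E[X²] − (E[X])² = 25.3561 − 12.2638 = 13.0923.

13.092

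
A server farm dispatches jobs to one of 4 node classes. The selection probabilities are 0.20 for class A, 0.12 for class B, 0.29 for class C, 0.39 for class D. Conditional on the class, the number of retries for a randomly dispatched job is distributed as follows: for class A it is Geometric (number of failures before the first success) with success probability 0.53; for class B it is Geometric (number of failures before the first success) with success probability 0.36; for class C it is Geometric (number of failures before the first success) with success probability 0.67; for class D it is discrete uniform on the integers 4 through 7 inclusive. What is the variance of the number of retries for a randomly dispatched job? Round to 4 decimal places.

6.8578

Per component, A: μ=0.886792, E[X²]=2.45959; B: μ=1.77778, E[X²]=8.09877; C: μ=0.492537, E[X²]=0.977723; D: μ=5.5, E[X²]=31.5.
E[X] = 0.2·0.886792 + 0.12·1.77778 + 0.29·0.492537 + 0.39·5.5 = 2.67853.
E[X²] = 0.2·2.45959 + 0.12·8.09877 + 0.29·0.977723 + 0.39·31.5 = 14.0323.
Var(X) = E[X²] − (E[X])² = 14.0323 − 7.17451 = 6.8578.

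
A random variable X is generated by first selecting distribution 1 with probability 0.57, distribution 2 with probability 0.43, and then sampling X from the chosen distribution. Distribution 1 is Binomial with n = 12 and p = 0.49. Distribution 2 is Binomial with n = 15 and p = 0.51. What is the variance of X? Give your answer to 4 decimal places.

Per component, 1: μ=5.88, E[X²]=37.5732; 2: μ=7.65, E[X²]=62.271.
E[X] = 0.57·5.88 + 0.43·7.65 = 6.6411.
E[X²] = 0.57·37.5732 + 0.43·62.271 = 48.1933.
Var(X) = E[X²] − (E[X])² = 48.1933 − 44.1042 = 4.08904.

4.0890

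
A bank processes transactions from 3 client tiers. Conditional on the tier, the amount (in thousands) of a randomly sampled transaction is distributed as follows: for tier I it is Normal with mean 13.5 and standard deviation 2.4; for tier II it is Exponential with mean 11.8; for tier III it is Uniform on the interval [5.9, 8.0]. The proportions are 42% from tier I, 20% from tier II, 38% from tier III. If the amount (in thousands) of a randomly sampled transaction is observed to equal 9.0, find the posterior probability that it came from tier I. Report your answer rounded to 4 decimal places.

Likelihoods f(9.0 | ·): I: 0.0286609; II: 0.0395254; III: 0.
Posterior ∝ prior × likelihood. Numerator for I: 0.42·0.0286609 = 0.0120376.
Normalizing constant: 0.42·0.0286609 + 0.2·0.0395254 + 0.38·0 = 0.0199427.
P(I | observation) = 0.0120376 / 0.0199427 = 0.60361.

0.6036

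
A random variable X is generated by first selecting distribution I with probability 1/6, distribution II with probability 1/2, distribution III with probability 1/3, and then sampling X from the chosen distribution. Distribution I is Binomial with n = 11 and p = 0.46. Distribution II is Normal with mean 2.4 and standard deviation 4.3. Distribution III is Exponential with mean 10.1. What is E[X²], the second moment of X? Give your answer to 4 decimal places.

84.8543

For each component E[X²] = Var + (mean)², giving I: 28.336; II: 24.25; III: 204.02.
Overall E[X²] = 0.166667·28.336 + 0.5·24.25 + 0.333333·204.02 = 84.8543.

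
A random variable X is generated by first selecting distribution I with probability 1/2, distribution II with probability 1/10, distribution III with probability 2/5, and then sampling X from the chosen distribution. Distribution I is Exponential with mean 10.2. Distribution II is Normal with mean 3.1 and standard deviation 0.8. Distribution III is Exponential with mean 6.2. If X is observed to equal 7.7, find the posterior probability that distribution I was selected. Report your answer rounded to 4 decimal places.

0.5529

Likelihoods f(7.7 | ·): I: 0.046084; II: 3.29905e-08; III: 0.0465846.
Posterior ∝ prior × likelihood. Numerator for I: 0.5·0.046084 = 0.023042.
Normalizing constant: 0.5·0.046084 + 0.1·3.29905e-08 + 0.4·0.0465846 = 0.0416758.
P(I | observation) = 0.023042 / 0.0416758 = 0.552886.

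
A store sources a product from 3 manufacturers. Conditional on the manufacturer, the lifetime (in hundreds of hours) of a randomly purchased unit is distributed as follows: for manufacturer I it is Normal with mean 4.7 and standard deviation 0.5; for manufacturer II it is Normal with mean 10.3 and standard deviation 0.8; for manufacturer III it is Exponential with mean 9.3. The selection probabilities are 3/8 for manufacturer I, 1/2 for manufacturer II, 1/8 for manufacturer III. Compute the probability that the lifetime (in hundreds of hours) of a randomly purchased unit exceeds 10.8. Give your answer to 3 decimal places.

Conditional on each manufacturer, P(X > 10.8): I: 0; II: 0.265986; III: 0.313082.
By total probability, P(X > 10.8) = 0.375·0 + 0.5·0.265986 + 0.125·0.313082 = 0.172128.

0.172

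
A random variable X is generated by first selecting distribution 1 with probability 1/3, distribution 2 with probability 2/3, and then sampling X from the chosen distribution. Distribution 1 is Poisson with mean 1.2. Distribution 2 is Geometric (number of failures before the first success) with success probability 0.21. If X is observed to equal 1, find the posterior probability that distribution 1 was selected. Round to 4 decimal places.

0.5214

Likelihoods P(X=1 | ·): 1: 0.361433; 2: 0.1659.
Posterior ∝ prior × likelihood. Numerator for 1: 0.333333·0.361433 = 0.120478.
Normalizing constant: 0.333333·0.361433 + 0.666667·0.1659 = 0.231078.
P(1 | observation) = 0.120478 / 0.231078 = 0.521373.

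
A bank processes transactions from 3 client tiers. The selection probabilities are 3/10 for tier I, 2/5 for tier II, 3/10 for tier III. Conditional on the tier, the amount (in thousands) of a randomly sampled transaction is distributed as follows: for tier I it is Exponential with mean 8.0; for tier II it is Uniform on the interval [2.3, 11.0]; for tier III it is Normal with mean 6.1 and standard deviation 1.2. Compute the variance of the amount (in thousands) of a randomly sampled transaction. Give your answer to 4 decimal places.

22.7349

Per component, I: μ=8, E[X²]=128; II: μ=6.65, E[X²]=50.53; III: μ=6.1, E[X²]=38.65.
E[X] = 0.3·8 + 0.4·6.65 + 0.3·6.1 = 6.89.
E[X²] = 0.3·128 + 0.4·50.53 + 0.3·38.65 = 70.207.
Var(X) = E[X²] − (E[X])² = 70.207 − 47.4721 = 22.7349.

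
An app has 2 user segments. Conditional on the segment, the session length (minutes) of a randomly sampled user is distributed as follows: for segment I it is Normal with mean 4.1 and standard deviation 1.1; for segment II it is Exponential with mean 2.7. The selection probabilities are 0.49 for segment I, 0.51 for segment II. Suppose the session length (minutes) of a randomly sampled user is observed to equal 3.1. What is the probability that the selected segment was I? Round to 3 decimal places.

Likelihoods f(3.1 | ·): I: 0.239915; II: 0.11749.
Posterior ∝ prior × likelihood. Numerator for I: 0.49·0.239915 = 0.117558.
Normalizing constant: 0.49·0.239915 + 0.51·0.11749 = 0.177478.
P(I | observation) = 0.117558 / 0.177478 = 0.662381.

0.662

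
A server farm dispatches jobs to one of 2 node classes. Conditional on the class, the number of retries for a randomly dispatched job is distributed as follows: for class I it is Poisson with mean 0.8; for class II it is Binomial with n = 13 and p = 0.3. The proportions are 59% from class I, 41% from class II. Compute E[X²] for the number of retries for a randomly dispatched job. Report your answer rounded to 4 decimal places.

For each component E[X²] = Var + (mean)², giving I: 1.44; II: 17.94.
Overall E[X²] = 0.59·1.44 + 0.41·17.94 = 8.205.

8.2050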